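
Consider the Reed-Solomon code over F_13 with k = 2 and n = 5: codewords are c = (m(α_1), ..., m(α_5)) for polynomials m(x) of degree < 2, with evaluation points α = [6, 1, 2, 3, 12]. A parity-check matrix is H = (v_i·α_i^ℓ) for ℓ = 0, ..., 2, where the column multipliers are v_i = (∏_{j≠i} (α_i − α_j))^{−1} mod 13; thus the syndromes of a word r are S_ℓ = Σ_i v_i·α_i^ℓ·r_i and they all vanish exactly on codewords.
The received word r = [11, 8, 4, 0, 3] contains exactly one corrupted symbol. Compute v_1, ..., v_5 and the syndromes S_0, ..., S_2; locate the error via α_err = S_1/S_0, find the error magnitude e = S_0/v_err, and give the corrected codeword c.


S = (9, 2, 12), error at position 1, error magnitude e = 10, c = [1, 8, 4, 0, 3].

Step 1: column multipliers v_i = (∏_{j≠i}(α_i − α_j))^{−1} mod 13.
  i = 1 (α = 6): (6−1)(6−2)(6−3)(6−12) = 5·4·3·(−6) = −360 ≡ 4, so v_1 = 4^{−1} = 10 (mod 13).
  i = 2 (α = 1): (1−6)(1−2)(1−3)(1−12) = (−5)·(−1)·(−2)·(−11) = 110 ≡ 6, so v_2 = 6^{−1} = 11 (mod 13).
  i = 3 (α = 2): (2−6)(2−1)(2−3)(2−12) = (−4)·1·(−1)·(−10) = −40 ≡ 12, so v_3 = 12^{−1} = 12 (mod 13).
  i = 4 (α = 3): (3−6)(3−1)(3−2)(3−12) = (−3)·2·1·(−9) = 54 ≡ 2, so v_4 = 2^{−1} = 7 (mod 13).
  i = 5 (α = 12): (12−6)(12−1)(12−2)(12−3) = 6·11·10·9 = 5940 ≡ 12, so v_5 = 12^{−1} = 12 (mod 13).
  v = [10, 11, 12, 7, 12].
Step 2: syndromes of r = [11, 8, 4, 0, 3] (all sums mod 13).
  S_0 = Σ v_i r_i = 10·11 + 11·8 + 12·4 + 7·0 + 12·3 = 282 ≡ 9.
  S_1 = Σ v_i α_i r_i = 10·6·11 + 11·1·8 + 12·2·4 + 7·3·0 + 12·12·3 = 1276 ≡ 2.
  α_i^2 mod 13 = [10, 1, 4, 9, 1].
  S_2 = Σ v_i α_i^2 r_i = 10·10·11 + 11·1·8 + 12·4·4 + 7·9·0 + 12·1·3 = 1416 ≡ 12.
  S = (9, 2, 12) ≠ 0, so r is not a codeword (an error is present).
Step 3: locate the error. For a single error e at position i, S_ℓ = v_i·e·α_i^ℓ, so α_err = S_1/S_0.
  S_0^{−1} = 9^{−1} = 3 (mod 13), so α_err = 2·3 = 6 ≡ 6 = α_1. Error position i = 1.
  Consistency check: S_2/S_1 = 12·7 = 84 ≡ 6 = α_err ✓ (single-error assumption holds).
Step 4: error magnitude e = S_0/v_1 = S_0·∏_{j≠1}(α_1 − α_j) = 9·4 = 36 ≡ 10 (mod 13).
Step 5: correct position 1: c_1 = r_1 − e = 11 − 10 ≡ 1 (mod 13). Hence c = [1, 8, 4, 0, 3].
  Check: interpolating c through the α_i gives m(x) = 12 + 9·x (degree < 2) with m(α_i) = c_i for every i, so c is indeed a codeword.


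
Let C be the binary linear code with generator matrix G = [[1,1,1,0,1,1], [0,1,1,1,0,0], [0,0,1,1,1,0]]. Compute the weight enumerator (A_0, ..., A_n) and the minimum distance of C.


Weight distribution: A_0 = 1, A_2 = 1, A_3 = 3, A_4 = 2, A_5 = 1. Minimum distance d = 2.

Enumerate all 2^3 = 8 messages m ∈ F_2^3.
For each, compute codeword c = mG in F_2^6, then tally its weight.
  m = 000 → c = 000000, weight = 0.
  m = 100 → c = 111011, weight = 5.
  m = 010 → c = 011100, weight = 3.
  m = 110 → c = 100111, weight = 4.
  m = 001 → c = 001110, weight = 3.
  m = 101 → c = 110101, weight = 4.
  m = 011 → c = 010010, weight = 2.
  m = 111 → c = 101001, weight = 3.
Tally weights:
  weight 0: 1 codewords.
  weight 2: 1 codewords.
  weight 3: 3 codewords.
  weight 4: 2 codewords.
  weight 5: 1 codewords.
Minimum distance d = smallest w > 0 with A_w > 0 = 2.
Sanity: Σ A_w = 8 = 2^3 = 8 ✓.


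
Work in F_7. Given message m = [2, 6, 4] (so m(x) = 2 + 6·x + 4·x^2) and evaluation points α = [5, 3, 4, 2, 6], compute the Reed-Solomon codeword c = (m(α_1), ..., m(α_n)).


c = [6, 0, 6, 2, 0]

Message polynomial: m(x) = 2 + 6·x + 4·x^2 (mod 7).
For each evaluation point α_i, compute m(α_i) mod 7:
  α_1 = 5: Horner steps 4 → 5 → 6, so m(5) = 6.
  α_2 = 3: Horner steps 4 → 4 → 0, so m(3) = 0.
  α_3 = 4: Horner steps 4 → 1 → 6, so m(4) = 6.
  α_4 = 2: Horner steps 4 → 0 → 2, so m(2) = 2.
  α_5 = 6: Horner steps 4 → 2 → 0, so m(6) = 0.
Codeword c = [6, 0, 6, 2, 0] ∈ F_7^5.


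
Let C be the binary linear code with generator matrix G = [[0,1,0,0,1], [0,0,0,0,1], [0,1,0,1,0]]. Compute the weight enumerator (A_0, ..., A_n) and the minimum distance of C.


Weight distribution: A_0 = 1, A_1 = 3, A_2 = 3, A_3 = 1. Minimum distance d = 1.

Enumerate all 2^3 = 8 messages m ∈ F_2^3.
For each, compute codeword c = mG in F_2^5, then tally its weight.
  m = 000 → c = 00000, weight = 0.
  m = 100 → c = 01001, weight = 2.
  m = 010 → c = 00001, weight = 1.
  m = 110 → c = 01000, weight = 1.
  m = 001 → c = 01010, weight = 2.
  m = 101 → c = 00011, weight = 2.
  m = 011 → c = 01011, weight = 3.
  m = 111 → c = 00010, weight = 1.
Tally weights:
  weight 0: 1 codewords.
  weight 1: 3 codewords.
  weight 2: 3 codewords.
  weight 3: 1 codewords.
Minimum distance d = smallest w > 0 with A_w > 0 = 1.
Sanity: Σ A_w = 8 = 2^3 = 8 ✓.


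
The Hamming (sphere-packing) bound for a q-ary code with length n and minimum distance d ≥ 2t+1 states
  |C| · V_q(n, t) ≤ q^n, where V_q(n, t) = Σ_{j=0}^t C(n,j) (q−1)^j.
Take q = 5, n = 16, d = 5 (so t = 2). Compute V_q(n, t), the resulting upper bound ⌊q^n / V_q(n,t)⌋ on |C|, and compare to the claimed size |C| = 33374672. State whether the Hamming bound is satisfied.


V_q(n, t) = 1985, q^n = 152587890625, Hamming bound = 76870473, |C| = 33374672 ≤ bound (satisfied).

Step 1: Compute V_q(n, t) = Σ_{j=0}^2 C(n, j) (q−1)^j.
  j = 0: C(16,0)·(4)^0 = 1·1 = 1.
  j = 1: C(16,1)·(4)^1 = 16·4 = 64.
  j = 2: C(16,2)·(4)^2 = 120·16 = 1920.
  V_q(n, t) = 1 + 64 + 1920 = 1985.
Step 2: q^n = 5^16 = 152587890625.
Step 3: Hamming bound ⌊q^n / V_q(n,t)⌋ = ⌊152587890625/1985⌋ = 76870473.
Step 4: Compare |C| = 33374672 to 76870473: satisfied.
The claimed |C| lies below the Hamming bound.


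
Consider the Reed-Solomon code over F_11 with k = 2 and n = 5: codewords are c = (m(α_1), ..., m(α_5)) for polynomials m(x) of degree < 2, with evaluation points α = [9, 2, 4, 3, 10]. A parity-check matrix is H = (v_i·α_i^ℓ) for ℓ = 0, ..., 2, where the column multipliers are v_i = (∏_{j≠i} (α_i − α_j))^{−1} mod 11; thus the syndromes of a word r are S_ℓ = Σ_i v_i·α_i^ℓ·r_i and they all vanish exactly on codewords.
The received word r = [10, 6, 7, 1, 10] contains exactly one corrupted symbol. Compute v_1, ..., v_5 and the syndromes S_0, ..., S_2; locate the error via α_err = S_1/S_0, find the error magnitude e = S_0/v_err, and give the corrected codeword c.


S = (5, 1, 9), error at position 1, error magnitude e = 6, c = [4, 6, 7, 1, 10].

Step 1: column multipliers v_i = (∏_{j≠i}(α_i − α_j))^{−1} mod 11.
  i = 1 (α = 9): (9−2)(9−4)(9−3)(9−10) = 7·5·6·(−1) = −210 ≡ 10, so v_1 = 10^{−1} = 10 (mod 11).
  i = 2 (α = 2): (2−9)(2−4)(2−3)(2−10) = (−7)·(−2)·(−1)·(−8) = 112 ≡ 2, so v_2 = 2^{−1} = 6 (mod 11).
  i = 3 (α = 4): (4−9)(4−2)(4−3)(4−10) = (−5)·2·1·(−6) = 60 ≡ 5, so v_3 = 5^{−1} = 9 (mod 11).
  i = 4 (α = 3): (3−9)(3−2)(3−4)(3−10) = (−6)·1·(−1)·(−7) = −42 ≡ 2, so v_4 = 2^{−1} = 6 (mod 11).
  i = 5 (α = 10): (10−9)(10−2)(10−4)(10−3) = 1·8·6·7 = 336 ≡ 6, so v_5 = 6^{−1} = 2 (mod 11).
  v = [10, 6, 9, 6, 2].
Step 2: syndromes of r = [10, 6, 7, 1, 10] (all sums mod 11).
  S_0 = Σ v_i r_i = 10·10 + 6·6 + 9·7 + 6·1 + 2·10 = 225 ≡ 5.
  S_1 = Σ v_i α_i r_i = 10·9·10 + 6·2·6 + 9·4·7 + 6·3·1 + 2·10·10 = 1442 ≡ 1.
  α_i^2 mod 11 = [4, 4, 5, 9, 1].
  S_2 = Σ v_i α_i^2 r_i = 10·4·10 + 6·4·6 + 9·5·7 + 6·9·1 + 2·1·10 = 933 ≡ 9.
  S = (5, 1, 9) ≠ 0, so r is not a codeword (an error is present).
Step 3: locate the error. For a single error e at position i, S_ℓ = v_i·e·α_i^ℓ, so α_err = S_1/S_0.
  S_0^{−1} = 5^{−1} = 9 (mod 11), so α_err = 1·9 = 9 ≡ 9 = α_1. Error position i = 1.
  Consistency check: S_2/S_1 = 9·1 = 9 ≡ 9 = α_err ✓ (single-error assumption holds).
Step 4: error magnitude e = S_0/v_1 = S_0·∏_{j≠1}(α_1 − α_j) = 5·10 = 50 ≡ 6 (mod 11).
Step 5: correct position 1: c_1 = r_1 − e = 10 − 6 ≡ 4 (mod 11). Hence c = [4, 6, 7, 1, 10].
  Check: interpolating c through the α_i gives m(x) = 5 + 6·x (degree < 2) with m(α_i) = c_i for every i, so c is indeed a codeword.


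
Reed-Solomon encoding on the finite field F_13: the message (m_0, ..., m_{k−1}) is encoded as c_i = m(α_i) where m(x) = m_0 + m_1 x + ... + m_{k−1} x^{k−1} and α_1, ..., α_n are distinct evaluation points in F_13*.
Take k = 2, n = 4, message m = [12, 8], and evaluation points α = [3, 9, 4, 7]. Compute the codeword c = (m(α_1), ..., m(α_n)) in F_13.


c = [10, 6, 5, 3]

Message polynomial: m(x) = 12 + 8·x (mod 13).
For each evaluation point α_i, compute m(α_i) mod 13:
  α_1 = 3: Horner steps 8 → 10, so m(3) = 10.
  α_2 = 9: Horner steps 8 → 6, so m(9) = 6.
  α_3 = 4: Horner steps 8 → 5, so m(4) = 5.
  α_4 = 7: Horner steps 8 → 3, so m(7) = 3.
Codeword c = [10, 6, 5, 3] ∈ F_13^4.


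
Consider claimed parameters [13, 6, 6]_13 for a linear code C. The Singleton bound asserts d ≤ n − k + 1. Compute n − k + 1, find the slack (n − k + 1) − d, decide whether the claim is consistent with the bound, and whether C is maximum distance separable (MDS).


Singleton RHS = n − k + 1 = 8, slack = 2, bound satisfied, not MDS.

Singleton bound: d ≤ n − k + 1.
Here n = 13, k = 6, so n − k + 1 = 8.
Given d = 6, check d ≤ 8: YES.
Slack = (n − k + 1) − d = 2.
The code is NOT MDS (slack = 2 > 0).
Description: the claimed parameters are [13, 6, 6]_13; such a code would be non-MDS.


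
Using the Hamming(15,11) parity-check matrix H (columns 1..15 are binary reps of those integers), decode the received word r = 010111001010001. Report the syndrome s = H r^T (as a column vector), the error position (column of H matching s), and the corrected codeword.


s = (1, 0, 0, 0)^T, error position = 8, corrected codeword c = 010111011010001

Compute s = H r^T mod 2 one row at a time:
  s_1 = 0 + 1 + 0 + 1 + 0 + 0 + 0 + 1 = 3 ≡ 1 (mod 2).
  s_2 = 1 + 1 + 1 + 0 + 0 + 0 + 0 + 1 = 4 ≡ 0 (mod 2).
  s_3 = 1 + 0 + 1 + 0 + 0 + 1 + 0 + 1 = 4 ≡ 0 (mod 2).
  s_4 = 0 + 0 + 1 + 0 + 1 + 1 + 0 + 1 = 4 ≡ 0 (mod 2).
s = (1, 0, 0, 0)^T — this equals column 8 of H (binary 1000), so error is at position 8.
Correct: flip bit 8 of r = 010111001010001 to get c = 010111011010001.


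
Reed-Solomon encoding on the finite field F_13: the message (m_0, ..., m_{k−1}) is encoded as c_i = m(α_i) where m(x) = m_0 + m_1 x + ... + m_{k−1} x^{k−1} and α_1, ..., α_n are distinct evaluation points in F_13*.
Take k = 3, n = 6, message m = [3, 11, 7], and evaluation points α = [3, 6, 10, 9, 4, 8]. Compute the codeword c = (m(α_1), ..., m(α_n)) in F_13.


c = [8, 9, 7, 6, 3, 6]

Message polynomial: m(x) = 3 + 11·x + 7·x^2 (mod 13).
For each evaluation point α_i, compute m(α_i) mod 13:
  α_1 = 3: Horner steps 7 → 6 → 8, so m(3) = 8.
  α_2 = 6: Horner steps 7 → 1 → 9, so m(6) = 9.
  α_3 = 10: Horner steps 7 → 3 → 7, so m(10) = 7.
  α_4 = 9: Horner steps 7 → 9 → 6, so m(9) = 6.
  α_5 = 4: Horner steps 7 → 0 → 3, so m(4) = 3.
  α_6 = 8: Horner steps 7 → 2 → 6, so m(8) = 6.
Codeword c = [8, 9, 7, 6, 3, 6] ∈ F_13^6.


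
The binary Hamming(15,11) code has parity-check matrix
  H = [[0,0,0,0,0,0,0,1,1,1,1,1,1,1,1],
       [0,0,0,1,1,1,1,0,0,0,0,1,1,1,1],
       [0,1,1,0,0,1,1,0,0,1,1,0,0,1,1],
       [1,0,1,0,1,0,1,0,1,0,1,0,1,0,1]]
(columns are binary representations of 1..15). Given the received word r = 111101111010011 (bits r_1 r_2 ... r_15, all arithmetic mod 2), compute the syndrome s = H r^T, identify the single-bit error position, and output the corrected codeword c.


s = (1, 1, 1, 0)^T, error position = 14, corrected codeword c = 111101111010001

Compute s = H r^T mod 2 one row at a time:
  s_1 = 1 + 1 + 0 + 1 + 0 + 0 + 1 + 1 = 5 ≡ 1 (mod 2).
  s_2 = 1 + 0 + 1 + 1 + 0 + 0 + 1 + 1 = 5 ≡ 1 (mod 2).
  s_3 = 1 + 1 + 1 + 1 + 0 + 1 + 1 + 1 = 7 ≡ 1 (mod 2).
  s_4 = 1 + 1 + 0 + 1 + 1 + 1 + 0 + 1 = 6 ≡ 0 (mod 2).
s = (1, 1, 1, 0)^T — this equals column 14 of H (binary 1110), so error is at position 14.
Correct: flip bit 14 of r = 111101111010011 to get c = 111101111010001.


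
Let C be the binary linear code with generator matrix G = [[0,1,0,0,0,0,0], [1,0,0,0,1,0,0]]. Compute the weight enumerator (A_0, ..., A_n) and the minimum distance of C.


Weight distribution: A_0 = 1, A_1 = 1, A_2 = 1, A_3 = 1. Minimum distance d = 1.

Enumerate all 2^2 = 4 messages m ∈ F_2^2.
For each, compute codeword c = mG in F_2^7, then tally its weight.
  m = 00 → c = 0000000, weight = 0.
  m = 10 → c = 0100000, weight = 1.
  m = 01 → c = 1000100, weight = 2.
  m = 11 → c = 1100100, weight = 3.
Tally weights:
  weight 0: 1 codewords.
  weight 1: 1 codewords.
  weight 2: 1 codewords.
  weight 3: 1 codewords.
Minimum distance d = smallest w > 0 with A_w > 0 = 1.
Sanity: Σ A_w = 4 = 2^2 = 4 ✓.


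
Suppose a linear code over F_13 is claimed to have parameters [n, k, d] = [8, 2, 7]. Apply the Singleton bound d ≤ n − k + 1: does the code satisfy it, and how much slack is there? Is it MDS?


Singleton RHS = n − k + 1 = 7, slack = 0, bound satisfied, MDS.

Singleton bound: d ≤ n − k + 1.
Here n = 8, k = 2, so n − k + 1 = 7.
Given d = 7, check d ≤ 7: YES.
Slack = (n − k + 1) − d = 0.
The code is MDS (slack = 0).
Description: the claimed parameters are [8, 2, 7]_13; such a code would be MDS (meets Singleton bound).


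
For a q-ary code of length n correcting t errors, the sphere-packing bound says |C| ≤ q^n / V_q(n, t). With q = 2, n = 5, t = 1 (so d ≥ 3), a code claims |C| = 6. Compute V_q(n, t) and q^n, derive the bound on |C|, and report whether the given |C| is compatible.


V_q(n, t) = 6, q^n = 32, Hamming bound = 5, |C| = 6 > bound (violated).

Step 1: Compute V_q(n, t) = Σ_{j=0}^1 C(n, j) (q−1)^j.
  j = 0: C(5,0)·(1)^0 = 1·1 = 1.
  j = 1: C(5,1)·(1)^1 = 5·1 = 5.
  V_q(n, t) = 1 + 5 = 6.
Step 2: q^n = 2^5 = 32.
Step 3: Hamming bound ⌊q^n / V_q(n,t)⌋ = ⌊32/6⌋ = 5.
Step 4: Compare |C| = 6 to 5: violated.
The claimed |C| lies above the Hamming bound, so no 2-ary code of length 5 with d ≥ 3 can have 6 codewords.


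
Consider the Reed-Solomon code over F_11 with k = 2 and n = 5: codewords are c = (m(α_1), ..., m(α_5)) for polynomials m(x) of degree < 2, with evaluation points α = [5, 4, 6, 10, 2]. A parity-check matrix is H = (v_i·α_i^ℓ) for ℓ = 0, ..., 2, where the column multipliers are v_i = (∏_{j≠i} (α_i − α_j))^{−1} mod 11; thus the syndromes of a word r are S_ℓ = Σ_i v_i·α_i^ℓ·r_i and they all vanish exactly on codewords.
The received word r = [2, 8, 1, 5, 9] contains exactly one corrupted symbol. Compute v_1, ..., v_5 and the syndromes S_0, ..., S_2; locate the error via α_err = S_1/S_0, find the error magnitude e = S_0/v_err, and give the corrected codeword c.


S = (5, 8, 4), error at position 3, error magnitude e = 5, c = [2, 8, 7, 5, 9].

Step 1: column multipliers v_i = (∏_{j≠i}(α_i − α_j))^{−1} mod 11.
  i = 1 (α = 5): (5−4)(5−6)(5−10)(5−2) = 1·(−1)·(−5)·3 = 15 ≡ 4, so v_1 = 4^{−1} = 3 (mod 11).
  i = 2 (α = 4): (4−5)(4−6)(4−10)(4−2) = (−1)·(−2)·(−6)·2 = −24 ≡ 9, so v_2 = 9^{−1} = 5 (mod 11).
  i = 3 (α = 6): (6−5)(6−4)(6−10)(6−2) = 1·2·(−4)·4 = −32 ≡ 1, so v_3 = 1^{−1} = 1 (mod 11).
  i = 4 (α = 10): (10−5)(10−4)(10−6)(10−2) = 5·6·4·8 = 960 ≡ 3, so v_4 = 3^{−1} = 4 (mod 11).
  i = 5 (α = 2): (2−5)(2−4)(2−6)(2−10) = (−3)·(−2)·(−4)·(−8) = 192 ≡ 5, so v_5 = 5^{−1} = 9 (mod 11).
  v = [3, 5, 1, 4, 9].
Step 2: syndromes of r = [2, 8, 1, 5, 9] (all sums mod 11).
  S_0 = Σ v_i r_i = 3·2 + 5·8 + 1·1 + 4·5 + 9·9 = 148 ≡ 5.
  S_1 = Σ v_i α_i r_i = 3·5·2 + 5·4·8 + 1·6·1 + 4·10·5 + 9·2·9 = 558 ≡ 8.
  α_i^2 mod 11 = [3, 5, 3, 1, 4].
  S_2 = Σ v_i α_i^2 r_i = 3·3·2 + 5·5·8 + 1·3·1 + 4·1·5 + 9·4·9 = 565 ≡ 4.
  S = (5, 8, 4) ≠ 0, so r is not a codeword (an error is present).
Step 3: locate the error. For a single error e at position i, S_ℓ = v_i·e·α_i^ℓ, so α_err = S_1/S_0.
  S_0^{−1} = 5^{−1} = 9 (mod 11), so α_err = 8·9 = 72 ≡ 6 = α_3. Error position i = 3.
  Consistency check: S_2/S_1 = 4·7 = 28 ≡ 6 = α_err ✓ (single-error assumption holds).
Step 4: error magnitude e = S_0/v_3 = S_0·∏_{j≠3}(α_3 − α_j) = 5·1 = 5 ≡ 5 (mod 11).
Step 5: correct position 3: c_3 = r_3 − e = 1 − 5 ≡ 7 (mod 11). Hence c = [2, 8, 7, 5, 9].
  Check: interpolating c through the α_i gives m(x) = 10 + 5·x (degree < 2) with m(α_i) = c_i for every i, so c is indeed a codeword.


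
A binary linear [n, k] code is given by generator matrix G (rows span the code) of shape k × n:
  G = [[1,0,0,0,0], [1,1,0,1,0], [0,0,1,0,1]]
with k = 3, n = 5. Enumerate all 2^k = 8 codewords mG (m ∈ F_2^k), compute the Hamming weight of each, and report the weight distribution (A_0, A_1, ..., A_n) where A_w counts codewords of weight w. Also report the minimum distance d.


Weight distribution: A_0 = 1, A_1 = 1, A_2 = 2, A_3 = 2, A_4 = 1, A_5 = 1. Minimum distance d = 1.

Enumerate all 2^3 = 8 messages m ∈ F_2^3.
For each, compute codeword c = mG in F_2^5, then tally its weight.
  m = 000 → c = 00000, weight = 0.
  m = 100 → c = 10000, weight = 1.
  m = 010 → c = 11010, weight = 3.
  m = 110 → c = 01010, weight = 2.
  m = 001 → c = 00101, weight = 2.
  m = 101 → c = 10101, weight = 3.
  m = 011 → c = 11111, weight = 5.
  m = 111 → c = 01111, weight = 4.
Tally weights:
  weight 0: 1 codewords.
  weight 1: 1 codewords.
  weight 2: 2 codewords.
  weight 3: 2 codewords.
  weight 4: 1 codewords.
  weight 5: 1 codewords.
Minimum distance d = smallest w > 0 with A_w > 0 = 1.
Sanity: Σ A_w = 8 = 2^3 = 8 ✓.


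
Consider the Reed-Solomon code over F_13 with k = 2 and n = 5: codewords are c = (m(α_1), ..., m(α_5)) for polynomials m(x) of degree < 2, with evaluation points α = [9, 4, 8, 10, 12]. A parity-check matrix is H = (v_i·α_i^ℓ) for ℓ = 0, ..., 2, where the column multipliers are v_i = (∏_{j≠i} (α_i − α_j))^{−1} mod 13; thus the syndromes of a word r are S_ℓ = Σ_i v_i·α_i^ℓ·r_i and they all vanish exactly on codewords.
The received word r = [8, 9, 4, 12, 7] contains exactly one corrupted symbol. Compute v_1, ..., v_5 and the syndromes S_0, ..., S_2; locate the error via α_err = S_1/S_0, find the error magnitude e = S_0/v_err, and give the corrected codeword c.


S = (9, 10, 1), error at position 2, error magnitude e = 8, c = [8, 1, 4, 12, 7].

Step 1: column multipliers v_i = (∏_{j≠i}(α_i − α_j))^{−1} mod 13.
  i = 1 (α = 9): (9−4)(9−8)(9−10)(9−12) = 5·1·(−1)·(−3) = 15 ≡ 2, so v_1 = 2^{−1} = 7 (mod 13).
  i = 2 (α = 4): (4−9)(4−8)(4−10)(4−12) = (−5)·(−4)·(−6)·(−8) = 960 ≡ 11, so v_2 = 11^{−1} = 6 (mod 13).
  i = 3 (α = 8): (8−9)(8−4)(8−10)(8−12) = (−1)·4·(−2)·(−4) = −32 ≡ 7, so v_3 = 7^{−1} = 2 (mod 13).
  i = 4 (α = 10): (10−9)(10−4)(10−8)(10−12) = 1·6·2·(−2) = −24 ≡ 2, so v_4 = 2^{−1} = 7 (mod 13).
  i = 5 (α = 12): (12−9)(12−4)(12−8)(12−10) = 3·8·4·2 = 192 ≡ 10, so v_5 = 10^{−1} = 4 (mod 13).
  v = [7, 6, 2, 7, 4].
Step 2: syndromes of r = [8, 9, 4, 12, 7] (all sums mod 13).
  S_0 = Σ v_i r_i = 7·8 + 6·9 + 2·4 + 7·12 + 4·7 = 230 ≡ 9.
  S_1 = Σ v_i α_i r_i = 7·9·8 + 6·4·9 + 2·8·4 + 7·10·12 + 4·12·7 = 1960 ≡ 10.
  α_i^2 mod 13 = [3, 3, 12, 9, 1].
  S_2 = Σ v_i α_i^2 r_i = 7·3·8 + 6·3·9 + 2·12·4 + 7·9·12 + 4·1·7 = 1210 ≡ 1.
  S = (9, 10, 1) ≠ 0, so r is not a codeword (an error is present).
Step 3: locate the error. For a single error e at position i, S_ℓ = v_i·e·α_i^ℓ, so α_err = S_1/S_0.
  S_0^{−1} = 9^{−1} = 3 (mod 13), so α_err = 10·3 = 30 ≡ 4 = α_2. Error position i = 2.
  Consistency check: S_2/S_1 = 1·4 = 4 ≡ 4 = α_err ✓ (single-error assumption holds).
Step 4: error magnitude e = S_0/v_2 = S_0·∏_{j≠2}(α_2 − α_j) = 9·11 = 99 ≡ 8 (mod 13).
Step 5: correct position 2: c_2 = r_2 − e = 9 − 8 ≡ 1 (mod 13). Hence c = [8, 1, 4, 12, 7].
  Check: interpolating c through the α_i gives m(x) = 11 + 4·x (degree < 2) with m(α_i) = c_i for every i, so c is indeed a codeword.


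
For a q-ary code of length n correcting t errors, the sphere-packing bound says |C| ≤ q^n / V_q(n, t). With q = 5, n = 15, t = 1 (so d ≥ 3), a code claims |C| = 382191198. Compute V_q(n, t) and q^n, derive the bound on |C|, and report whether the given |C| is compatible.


V_q(n, t) = 61, q^n = 30517578125, Hamming bound = 500288165, |C| = 382191198 ≤ bound (satisfied).

Step 1: Compute V_q(n, t) = Σ_{j=0}^1 C(n, j) (q−1)^j.
  j = 0: C(15,0)·(4)^0 = 1·1 = 1.
  j = 1: C(15,1)·(4)^1 = 15·4 = 60.
  V_q(n, t) = 1 + 60 = 61.
Step 2: q^n = 5^15 = 30517578125.
Step 3: Hamming bound ⌊q^n / V_q(n,t)⌋ = ⌊30517578125/61⌋ = 500288165.
Step 4: Compare |C| = 382191198 to 500288165: satisfied.
The claimed |C| lies below the Hamming bound.


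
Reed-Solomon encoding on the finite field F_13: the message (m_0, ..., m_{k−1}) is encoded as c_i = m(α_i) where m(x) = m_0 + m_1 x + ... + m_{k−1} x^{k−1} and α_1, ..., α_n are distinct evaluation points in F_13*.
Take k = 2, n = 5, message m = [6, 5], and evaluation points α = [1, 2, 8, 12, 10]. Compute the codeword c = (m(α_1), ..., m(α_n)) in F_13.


c = [11, 3, 7, 1, 4]

Message polynomial: m(x) = 6 + 5·x (mod 13).
For each evaluation point α_i, compute m(α_i) mod 13:
  α_1 = 1: Horner steps 5 → 11, so m(1) = 11.
  α_2 = 2: Horner steps 5 → 3, so m(2) = 3.
  α_3 = 8: Horner steps 5 → 7, so m(8) = 7.
  α_4 = 12: Horner steps 5 → 1, so m(12) = 1.
  α_5 = 10: Horner steps 5 → 4, so m(10) = 4.
Codeword c = [11, 3, 7, 1, 4] ∈ F_13^5.


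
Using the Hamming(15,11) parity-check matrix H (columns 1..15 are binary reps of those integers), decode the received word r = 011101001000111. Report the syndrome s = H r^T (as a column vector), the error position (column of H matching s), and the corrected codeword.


s = (0, 1, 1, 0)^T, error position = 6, corrected codeword c = 011100001000111

Compute s = H r^T mod 2 one row at a time:
  s_1 = 0 + 1 + 0 + 0 + 0 + 1 + 1 + 1 = 4 ≡ 0 (mod 2).
  s_2 = 1 + 0 + 1 + 0 + 0 + 1 + 1 + 1 = 5 ≡ 1 (mod 2).
  s_3 = 1 + 1 + 1 + 0 + 0 + 0 + 1 + 1 = 5 ≡ 1 (mod 2).
  s_4 = 0 + 1 + 0 + 0 + 1 + 0 + 1 + 1 = 4 ≡ 0 (mod 2).
s = (0, 1, 1, 0)^T — this equals column 6 of H (binary 0110), so error is at position 6.
Correct: flip bit 6 of r = 011101001000111 to get c = 011100001000111.


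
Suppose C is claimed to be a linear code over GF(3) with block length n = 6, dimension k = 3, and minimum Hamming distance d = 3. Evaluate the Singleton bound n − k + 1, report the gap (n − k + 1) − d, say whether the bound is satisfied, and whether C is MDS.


Singleton RHS = n − k + 1 = 4, slack = 1, bound satisfied, not MDS.

Singleton bound: d ≤ n − k + 1.
Here n = 6, k = 3, so n − k + 1 = 4.
Given d = 3, check d ≤ 4: YES.
Slack = (n − k + 1) − d = 1.
The code is NOT MDS (slack = 1 > 0).
Description: the claimed parameters are [6, 3, 3]_3; such a code would be non-MDS.


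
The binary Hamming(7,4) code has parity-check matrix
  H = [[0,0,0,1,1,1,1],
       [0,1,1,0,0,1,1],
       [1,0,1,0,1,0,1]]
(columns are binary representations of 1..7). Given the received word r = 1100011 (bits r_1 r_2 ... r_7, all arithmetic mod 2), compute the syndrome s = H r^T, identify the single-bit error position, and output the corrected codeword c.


s = (0, 1, 0)^T, error position = 2, corrected codeword c = 1000011

Compute s = H r^T mod 2 one row at a time:
  s_1 = 0 + 0 + 1 + 1 = 2 ≡ 0 (mod 2).
  s_2 = 1 + 0 + 1 + 1 = 3 ≡ 1 (mod 2).
  s_3 = 1 + 0 + 0 + 1 = 2 ≡ 0 (mod 2).
s = (0, 1, 0)^T — this equals column 2 of H (binary 010), so error is at position 2.
Correct: flip bit 2 of r = 1100011 to get c = 1000011.


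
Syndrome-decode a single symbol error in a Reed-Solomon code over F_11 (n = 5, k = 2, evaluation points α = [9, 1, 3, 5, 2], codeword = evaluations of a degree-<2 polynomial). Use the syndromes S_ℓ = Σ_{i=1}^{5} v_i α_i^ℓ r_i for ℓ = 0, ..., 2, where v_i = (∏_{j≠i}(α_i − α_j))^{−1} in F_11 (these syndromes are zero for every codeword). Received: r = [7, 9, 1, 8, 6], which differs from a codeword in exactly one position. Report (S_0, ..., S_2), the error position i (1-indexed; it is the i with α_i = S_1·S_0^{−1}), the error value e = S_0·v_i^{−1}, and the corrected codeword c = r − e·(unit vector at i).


S = (10, 8, 2), error at position 3, error magnitude e = 9, c = [7, 9, 3, 8, 6].

Step 1: column multipliers v_i = (∏_{j≠i}(α_i − α_j))^{−1} mod 11.
  i = 1 (α = 9): (9−1)(9−3)(9−5)(9−2) = 8·6·4·7 = 1344 ≡ 2, so v_1 = 2^{−1} = 6 (mod 11).
  i = 2 (α = 1): (1−9)(1−3)(1−5)(1−2) = (−8)·(−2)·(−4)·(−1) = 64 ≡ 9, so v_2 = 9^{−1} = 5 (mod 11).
  i = 3 (α = 3): (3−9)(3−1)(3−5)(3−2) = (−6)·2·(−2)·1 = 24 ≡ 2, so v_3 = 2^{−1} = 6 (mod 11).
  i = 4 (α = 5): (5−9)(5−1)(5−3)(5−2) = (−4)·4·2·3 = −96 ≡ 3, so v_4 = 3^{−1} = 4 (mod 11).
  i = 5 (α = 2): (2−9)(2−1)(2−3)(2−5) = (−7)·1·(−1)·(−3) = −21 ≡ 1, so v_5 = 1^{−1} = 1 (mod 11).
  v = [6, 5, 6, 4, 1].
Step 2: syndromes of r = [7, 9, 1, 8, 6] (all sums mod 11).
  S_0 = Σ v_i r_i = 6·7 + 5·9 + 6·1 + 4·8 + 1·6 = 131 ≡ 10.
  S_1 = Σ v_i α_i r_i = 6·9·7 + 5·1·9 + 6·3·1 + 4·5·8 + 1·2·6 = 613 ≡ 8.
  α_i^2 mod 11 = [4, 1, 9, 3, 4].
  S_2 = Σ v_i α_i^2 r_i = 6·4·7 + 5·1·9 + 6·9·1 + 4·3·8 + 1·4·6 = 387 ≡ 2.
  S = (10, 8, 2) ≠ 0, so r is not a codeword (an error is present).
Step 3: locate the error. For a single error e at position i, S_ℓ = v_i·e·α_i^ℓ, so α_err = S_1/S_0.
  S_0^{−1} = 10^{−1} = 10 (mod 11), so α_err = 8·10 = 80 ≡ 3 = α_3. Error position i = 3.
  Consistency check: S_2/S_1 = 2·7 = 14 ≡ 3 = α_err ✓ (single-error assumption holds).
Step 4: error magnitude e = S_0/v_3 = S_0·∏_{j≠3}(α_3 − α_j) = 10·2 = 20 ≡ 9 (mod 11).
Step 5: correct position 3: c_3 = r_3 − e = 1 − 9 ≡ 3 (mod 11). Hence c = [7, 9, 3, 8, 6].
  Check: interpolating c through the α_i gives m(x) = 1 + 8·x (degree < 2) with m(α_i) = c_i for every i, so c is indeed a codeword.


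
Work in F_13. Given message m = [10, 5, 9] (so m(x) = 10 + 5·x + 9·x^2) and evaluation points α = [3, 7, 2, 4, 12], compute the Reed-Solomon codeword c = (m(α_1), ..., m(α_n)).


c = [2, 5, 4, 5, 1]

Message polynomial: m(x) = 10 + 5·x + 9·x^2 (mod 13).
For each evaluation point α_i, compute m(α_i) mod 13:
  α_1 = 3: Horner steps 9 → 6 → 2, so m(3) = 2.
  α_2 = 7: Horner steps 9 → 3 → 5, so m(7) = 5.
  α_3 = 2: Horner steps 9 → 10 → 4, so m(2) = 4.
  α_4 = 4: Horner steps 9 → 2 → 5, so m(4) = 5.
  α_5 = 12: Horner steps 9 → 9 → 1, so m(12) = 1.
Codeword c = [2, 5, 4, 5, 1] ∈ F_13^5.


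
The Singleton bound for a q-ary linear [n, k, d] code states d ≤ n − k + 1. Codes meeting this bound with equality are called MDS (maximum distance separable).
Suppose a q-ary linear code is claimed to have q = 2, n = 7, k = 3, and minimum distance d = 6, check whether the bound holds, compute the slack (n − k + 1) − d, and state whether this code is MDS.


Singleton RHS = n − k + 1 = 5, slack = -1, bound violated (no such code; not MDS).

Singleton bound: d ≤ n − k + 1.
Here n = 7, k = 3, so n − k + 1 = 5.
Given d = 6, check d ≤ 5: NO.
Slack = (n − k + 1) − d = -1.
The slack is negative: d = 6 exceeds n − k + 1 = 5 by 1, so the Singleton bound is violated and no linear [7, 3, 6]_2 code can exist. In particular it is not MDS (MDS requires d = n − k + 1 exactly).
Description: the claimed parameters are [7, 3, 6]_2; such a code would be impossible (violates the Singleton bound).


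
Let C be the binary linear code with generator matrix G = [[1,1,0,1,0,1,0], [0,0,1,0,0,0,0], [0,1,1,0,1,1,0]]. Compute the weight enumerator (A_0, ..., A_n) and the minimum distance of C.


Weight distribution: A_0 = 1, A_1 = 1, A_3 = 2, A_4 = 3, A_5 = 1. Minimum distance d = 1.

Enumerate all 2^3 = 8 messages m ∈ F_2^3.
For each, compute codeword c = mG in F_2^7, then tally its weight.
  m = 000 → c = 0000000, weight = 0.
  m = 100 → c = 1101010, weight = 4.
  m = 010 → c = 0010000, weight = 1.
  m = 110 → c = 1111010, weight = 5.
  m = 001 → c = 0110110, weight = 4.
  m = 101 → c = 1011100, weight = 4.
  m = 011 → c = 0100110, weight = 3.
  m = 111 → c = 1001100, weight = 3.
Tally weights:
  weight 0: 1 codewords.
  weight 1: 1 codewords.
  weight 3: 2 codewords.
  weight 4: 3 codewords.
  weight 5: 1 codewords.
Minimum distance d = smallest w > 0 with A_w > 0 = 1.
Sanity: Σ A_w = 8 = 2^3 = 8 ✓.


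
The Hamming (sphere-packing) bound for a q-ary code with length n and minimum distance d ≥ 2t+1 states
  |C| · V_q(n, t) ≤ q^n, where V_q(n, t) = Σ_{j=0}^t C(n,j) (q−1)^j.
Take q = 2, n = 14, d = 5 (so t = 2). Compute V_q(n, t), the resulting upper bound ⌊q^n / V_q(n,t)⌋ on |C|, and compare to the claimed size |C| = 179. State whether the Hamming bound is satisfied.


V_q(n, t) = 106, q^n = 16384, Hamming bound = 154, |C| = 179 > bound (violated).

Step 1: Compute V_q(n, t) = Σ_{j=0}^2 C(n, j) (q−1)^j.
  j = 0: C(14,0)·(1)^0 = 1·1 = 1.
  j = 1: C(14,1)·(1)^1 = 14·1 = 14.
  j = 2: C(14,2)·(1)^2 = 91·1 = 91.
  V_q(n, t) = 1 + 14 + 91 = 106.
Step 2: q^n = 2^14 = 16384.
Step 3: Hamming bound ⌊q^n / V_q(n,t)⌋ = ⌊16384/106⌋ = 154.
Step 4: Compare |C| = 179 to 154: violated.
The claimed |C| lies above the Hamming bound, so no 2-ary code of length 14 with d ≥ 5 can have 179 codewords.


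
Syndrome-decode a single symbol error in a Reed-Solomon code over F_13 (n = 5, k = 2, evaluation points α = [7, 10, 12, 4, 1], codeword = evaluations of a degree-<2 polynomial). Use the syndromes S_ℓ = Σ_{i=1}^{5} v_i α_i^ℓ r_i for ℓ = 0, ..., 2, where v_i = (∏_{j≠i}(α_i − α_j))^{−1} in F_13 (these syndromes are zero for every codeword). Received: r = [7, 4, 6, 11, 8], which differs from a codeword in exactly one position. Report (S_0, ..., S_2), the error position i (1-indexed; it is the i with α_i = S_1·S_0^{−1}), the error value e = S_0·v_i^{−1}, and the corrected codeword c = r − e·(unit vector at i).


S = (11, 12, 6), error at position 1, error magnitude e = 6, c = [1, 4, 6, 11, 8].

Step 1: column multipliers v_i = (∏_{j≠i}(α_i − α_j))^{−1} mod 13.
  i = 1 (α = 7): (7−10)(7−12)(7−4)(7−1) = (−3)·(−5)·3·6 = 270 ≡ 10, so v_1 = 10^{−1} = 4 (mod 13).
  i = 2 (α = 10): (10−7)(10−12)(10−4)(10−1) = 3·(−2)·6·9 = −324 ≡ 1, so v_2 = 1^{−1} = 1 (mod 13).
  i = 3 (α = 12): (12−7)(12−10)(12−4)(12−1) = 5·2·8·11 = 880 ≡ 9, so v_3 = 9^{−1} = 3 (mod 13).
  i = 4 (α = 4): (4−7)(4−10)(4−12)(4−1) = (−3)·(−6)·(−8)·3 = −432 ≡ 10, so v_4 = 10^{−1} = 4 (mod 13).
  i = 5 (α = 1): (1−7)(1−10)(1−12)(1−4) = (−6)·(−9)·(−11)·(−3) = 1782 ≡ 1, so v_5 = 1^{−1} = 1 (mod 13).
  v = [4, 1, 3, 4, 1].
Step 2: syndromes of r = [7, 4, 6, 11, 8] (all sums mod 13).
  S_0 = Σ v_i r_i = 4·7 + 1·4 + 3·6 + 4·11 + 1·8 = 102 ≡ 11.
  S_1 = Σ v_i α_i r_i = 4·7·7 + 1·10·4 + 3·12·6 + 4·4·11 + 1·1·8 = 636 ≡ 12.
  α_i^2 mod 13 = [10, 9, 1, 3, 1].
  S_2 = Σ v_i α_i^2 r_i = 4·10·7 + 1·9·4 + 3·1·6 + 4·3·11 + 1·1·8 = 474 ≡ 6.
  S = (11, 12, 6) ≠ 0, so r is not a codeword (an error is present).
Step 3: locate the error. For a single error e at position i, S_ℓ = v_i·e·α_i^ℓ, so α_err = S_1/S_0.
  S_0^{−1} = 11^{−1} = 6 (mod 13), so α_err = 12·6 = 72 ≡ 7 = α_1. Error position i = 1.
  Consistency check: S_2/S_1 = 6·12 = 72 ≡ 7 = α_err ✓ (single-error assumption holds).
Step 4: error magnitude e = S_0/v_1 = S_0·∏_{j≠1}(α_1 − α_j) = 11·10 = 110 ≡ 6 (mod 13).
Step 5: correct position 1: c_1 = r_1 − e = 7 − 6 ≡ 1 (mod 13). Hence c = [1, 4, 6, 11, 8].
  Check: interpolating c through the α_i gives m(x) = 7 + 1·x (degree < 2) with m(α_i) = c_i for every i, so c is indeed a codeword.


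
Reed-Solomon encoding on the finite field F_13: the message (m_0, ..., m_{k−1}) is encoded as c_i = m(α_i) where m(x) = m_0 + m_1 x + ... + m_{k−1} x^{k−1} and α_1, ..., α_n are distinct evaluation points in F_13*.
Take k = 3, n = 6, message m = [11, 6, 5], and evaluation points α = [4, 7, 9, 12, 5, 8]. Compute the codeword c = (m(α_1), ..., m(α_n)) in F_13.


c = [11, 12, 2, 10, 10, 2]

Message polynomial: m(x) = 11 + 6·x + 5·x^2 (mod 13).
For each evaluation point α_i, compute m(α_i) mod 13:
  α_1 = 4: Horner steps 5 → 0 → 11, so m(4) = 11.
  α_2 = 7: Horner steps 5 → 2 → 12, so m(7) = 12.
  α_3 = 9: Horner steps 5 → 12 → 2, so m(9) = 2.
  α_4 = 12: Horner steps 5 → 1 → 10, so m(12) = 10.
  α_5 = 5: Horner steps 5 → 5 → 10, so m(5) = 10.
  α_6 = 8: Horner steps 5 → 7 → 2, so m(8) = 2.
Codeword c = [11, 12, 2, 10, 10, 2] ∈ F_13^6.


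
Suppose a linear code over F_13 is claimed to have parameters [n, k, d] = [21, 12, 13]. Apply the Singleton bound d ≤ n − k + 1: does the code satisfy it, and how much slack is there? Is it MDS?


Singleton RHS = n − k + 1 = 10, slack = -3, bound violated (no such code; not MDS).

Singleton bound: d ≤ n − k + 1.
Here n = 21, k = 12, so n − k + 1 = 10.
Given d = 13, check d ≤ 10: NO.
Slack = (n − k + 1) − d = -3.
The slack is negative: d = 13 exceeds n − k + 1 = 10 by 3, so the Singleton bound is violated and no linear [21, 12, 13]_13 code can exist. In particular it is not MDS (MDS requires d = n − k + 1 exactly).
Description: the claimed parameters are [21, 12, 13]_13; such a code would be impossible (violates the Singleton bound).


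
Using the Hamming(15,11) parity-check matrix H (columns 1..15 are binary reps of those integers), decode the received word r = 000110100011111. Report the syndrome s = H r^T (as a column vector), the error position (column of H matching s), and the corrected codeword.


s = (1, 1, 0, 1)^T, error position = 13, corrected codeword c = 000110100011011

Compute s = H r^T mod 2 one row at a time:
  s_1 = 0 + 0 + 0 + 1 + 1 + 1 + 1 + 1 = 5 ≡ 1 (mod 2).
  s_2 = 1 + 1 + 0 + 1 + 1 + 1 + 1 + 1 = 7 ≡ 1 (mod 2).
  s_3 = 0 + 0 + 0 + 1 + 0 + 1 + 1 + 1 = 4 ≡ 0 (mod 2).
  s_4 = 0 + 0 + 1 + 1 + 0 + 1 + 1 + 1 = 5 ≡ 1 (mod 2).
s = (1, 1, 0, 1)^T — this equals column 13 of H (binary 1101), so error is at position 13.
Correct: flip bit 13 of r = 000110100011111 to get c = 000110100011011.


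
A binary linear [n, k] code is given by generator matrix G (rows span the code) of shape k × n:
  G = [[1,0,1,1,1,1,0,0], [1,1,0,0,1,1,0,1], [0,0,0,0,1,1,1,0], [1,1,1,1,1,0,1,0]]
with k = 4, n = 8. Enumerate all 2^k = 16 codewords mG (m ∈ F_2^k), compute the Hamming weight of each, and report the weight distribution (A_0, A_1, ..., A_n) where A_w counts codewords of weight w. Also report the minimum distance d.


Weight distribution: A_0 = 1, A_2 = 1, A_3 = 3, A_4 = 5, A_5 = 4, A_6 = 1, A_7 = 1. Minimum distance d = 2.

Enumerate all 2^4 = 16 messages m ∈ F_2^4.
For each, compute codeword c = mG in F_2^8, then tally its weight.
  m = 0000 → c = 00000000, weight = 0.
  m = 1000 → c = 10111100, weight = 5.
  m = 0100 → c = 11001101, weight = 5.
  m = 1100 → c = 01110001, weight = 4.
  m = 0010 → c = 00001110, weight = 3.
  m = 1010 → c = 10110010, weight = 4.
  m = 0110 → c = 11000011, weight = 4.
  m = 1110 → c = 01111111, weight = 7.
  m = 0001 → c = 11111010, weight = 6.
  m = 1001 → c = 01000110, weight = 3.
  m = 0101 → c = 00110111, weight = 5.
  m = 1101 → c = 10001011, weight = 4.
  m = 0011 → c = 11110100, weight = 5.
  m = 1011 → c = 01001000, weight = 2.
  m = 0111 → c = 00111001, weight = 4.
  m = 1111 → c = 10000101, weight = 3.
Tally weights:
  weight 0: 1 codewords.
  weight 2: 1 codewords.
  weight 3: 3 codewords.
  weight 4: 5 codewords.
  weight 5: 4 codewords.
  weight 6: 1 codewords.
  weight 7: 1 codewords.
Minimum distance d = smallest w > 0 with A_w > 0 = 2.
Sanity: Σ A_w = 16 = 2^4 = 16 ✓.


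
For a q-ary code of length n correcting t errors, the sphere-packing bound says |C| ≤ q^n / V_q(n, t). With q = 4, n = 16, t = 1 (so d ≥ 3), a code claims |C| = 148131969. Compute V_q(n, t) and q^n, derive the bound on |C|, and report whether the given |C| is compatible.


V_q(n, t) = 49, q^n = 4294967296, Hamming bound = 87652393, |C| = 148131969 > bound (violated).

Step 1: Compute V_q(n, t) = Σ_{j=0}^1 C(n, j) (q−1)^j.
  j = 0: C(16,0)·(3)^0 = 1·1 = 1.
  j = 1: C(16,1)·(3)^1 = 16·3 = 48.
  V_q(n, t) = 1 + 48 = 49.
Step 2: q^n = 4^16 = 4294967296.
Step 3: Hamming bound ⌊q^n / V_q(n,t)⌋ = ⌊4294967296/49⌋ = 87652393.
Step 4: Compare |C| = 148131969 to 87652393: violated.
The claimed |C| lies above the Hamming bound, so no 4-ary code of length 16 with d ≥ 3 can have 148131969 codewords.


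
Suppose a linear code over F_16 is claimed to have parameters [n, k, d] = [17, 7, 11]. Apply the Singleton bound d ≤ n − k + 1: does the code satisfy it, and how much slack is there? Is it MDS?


Singleton RHS = n − k + 1 = 11, slack = 0, bound satisfied, MDS.

Singleton bound: d ≤ n − k + 1.
Here n = 17, k = 7, so n − k + 1 = 11.
Given d = 11, check d ≤ 11: YES.
Slack = (n − k + 1) − d = 0.
The code is MDS (slack = 0).
Description: the claimed parameters are [17, 7, 11]_16; such a code would be MDS (meets Singleton bound).


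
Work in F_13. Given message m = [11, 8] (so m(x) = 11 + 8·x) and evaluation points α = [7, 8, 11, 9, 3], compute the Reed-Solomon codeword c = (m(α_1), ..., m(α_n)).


c = [2, 10, 8, 5, 9]

Message polynomial: m(x) = 11 + 8·x (mod 13).
For each evaluation point α_i, compute m(α_i) mod 13:
  α_1 = 7: Horner steps 8 → 2, so m(7) = 2.
  α_2 = 8: Horner steps 8 → 10, so m(8) = 10.
  α_3 = 11: Horner steps 8 → 8, so m(11) = 8.
  α_4 = 9: Horner steps 8 → 5, so m(9) = 5.
  α_5 = 3: Horner steps 8 → 9, so m(3) = 9.
Codeword c = [2, 10, 8, 5, 9] ∈ F_13^5.


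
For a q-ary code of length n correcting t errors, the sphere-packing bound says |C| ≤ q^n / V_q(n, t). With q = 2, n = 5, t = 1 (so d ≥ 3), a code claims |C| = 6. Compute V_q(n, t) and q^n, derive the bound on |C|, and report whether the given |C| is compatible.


V_q(n, t) = 6, q^n = 32, Hamming bound = 5, |C| = 6 > bound (violated).

Step 1: Compute V_q(n, t) = Σ_{j=0}^1 C(n, j) (q−1)^j.
  j = 0: C(5,0)·(1)^0 = 1·1 = 1.
  j = 1: C(5,1)·(1)^1 = 5·1 = 5.
  V_q(n, t) = 1 + 5 = 6.
Step 2: q^n = 2^5 = 32.
Step 3: Hamming bound ⌊q^n / V_q(n,t)⌋ = ⌊32/6⌋ = 5.
Step 4: Compare |C| = 6 to 5: violated.
The claimed |C| lies above the Hamming bound, so no 2-ary code of length 5 with d ≥ 3 can have 6 codewords.


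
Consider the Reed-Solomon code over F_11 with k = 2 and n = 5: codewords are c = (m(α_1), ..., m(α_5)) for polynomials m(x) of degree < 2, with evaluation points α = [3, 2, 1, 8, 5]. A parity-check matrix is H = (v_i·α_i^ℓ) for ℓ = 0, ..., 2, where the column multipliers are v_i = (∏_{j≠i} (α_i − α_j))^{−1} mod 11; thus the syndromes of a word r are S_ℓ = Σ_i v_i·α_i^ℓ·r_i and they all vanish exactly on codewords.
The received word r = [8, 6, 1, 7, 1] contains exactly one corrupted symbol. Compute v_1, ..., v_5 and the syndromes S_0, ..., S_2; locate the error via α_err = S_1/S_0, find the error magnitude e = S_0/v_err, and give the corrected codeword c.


S = (8, 8, 8), error at position 3, error magnitude e = 8, c = [8, 6, 4, 7, 1].

Step 1: column multipliers v_i = (∏_{j≠i}(α_i − α_j))^{−1} mod 11.
  i = 1 (α = 3): (3−2)(3−1)(3−8)(3−5) = 1·2·(−5)·(−2) = 20 ≡ 9, so v_1 = 9^{−1} = 5 (mod 11).
  i = 2 (α = 2): (2−3)(2−1)(2−8)(2−5) = (−1)·1·(−6)·(−3) = −18 ≡ 4, so v_2 = 4^{−1} = 3 (mod 11).
  i = 3 (α = 1): (1−3)(1−2)(1−8)(1−5) = (−2)·(−1)·(−7)·(−4) = 56 ≡ 1, so v_3 = 1^{−1} = 1 (mod 11).
  i = 4 (α = 8): (8−3)(8−2)(8−1)(8−5) = 5·6·7·3 = 630 ≡ 3, so v_4 = 3^{−1} = 4 (mod 11).
  i = 5 (α = 5): (5−3)(5−2)(5−1)(5−8) = 2·3·4·(−3) = −72 ≡ 5, so v_5 = 5^{−1} = 9 (mod 11).
  v = [5, 3, 1, 4, 9].
Step 2: syndromes of r = [8, 6, 1, 7, 1] (all sums mod 11).
  S_0 = Σ v_i r_i = 5·8 + 3·6 + 1·1 + 4·7 + 9·1 = 96 ≡ 8.
  S_1 = Σ v_i α_i r_i = 5·3·8 + 3·2·6 + 1·1·1 + 4·8·7 + 9·5·1 = 426 ≡ 8.
  α_i^2 mod 11 = [9, 4, 1, 9, 3].
  S_2 = Σ v_i α_i^2 r_i = 5·9·8 + 3·4·6 + 1·1·1 + 4·9·7 + 9·3·1 = 712 ≡ 8.
  S = (8, 8, 8) ≠ 0, so r is not a codeword (an error is present).
Step 3: locate the error. For a single error e at position i, S_ℓ = v_i·e·α_i^ℓ, so α_err = S_1/S_0.
  S_0^{−1} = 8^{−1} = 7 (mod 11), so α_err = 8·7 = 56 ≡ 1 = α_3. Error position i = 3.
  Consistency check: S_2/S_1 = 8·7 = 56 ≡ 1 = α_err ✓ (single-error assumption holds).
Step 4: error magnitude e = S_0/v_3 = S_0·∏_{j≠3}(α_3 − α_j) = 8·1 = 8 ≡ 8 (mod 11).
Step 5: correct position 3: c_3 = r_3 − e = 1 − 8 ≡ 4 (mod 11). Hence c = [8, 6, 4, 7, 1].
  Check: interpolating c through the α_i gives m(x) = 2 + 2·x (degree < 2) with m(α_i) = c_i for every i, so c is indeed a codeword.
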